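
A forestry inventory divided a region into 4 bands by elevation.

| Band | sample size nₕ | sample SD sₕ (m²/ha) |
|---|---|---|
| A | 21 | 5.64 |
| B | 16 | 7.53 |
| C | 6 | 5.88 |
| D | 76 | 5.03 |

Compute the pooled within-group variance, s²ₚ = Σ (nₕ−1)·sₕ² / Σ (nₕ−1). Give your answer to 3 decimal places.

30.932

A: (21−1)·5.64² = 20·31.8096 = 636.192
B: (16−1)·7.53² = 15·56.7009 = 850.5135
C: (6−1)·5.88² = 5·34.5744 = 172.872
D: (76−1)·5.03² = 75·25.3009 = 1897.5675
Numerator = 3557.145; denominator = Σ(nₕ−1) = 115.
s²ₚ = 3557.145/115 = 30.93170... → 30.932.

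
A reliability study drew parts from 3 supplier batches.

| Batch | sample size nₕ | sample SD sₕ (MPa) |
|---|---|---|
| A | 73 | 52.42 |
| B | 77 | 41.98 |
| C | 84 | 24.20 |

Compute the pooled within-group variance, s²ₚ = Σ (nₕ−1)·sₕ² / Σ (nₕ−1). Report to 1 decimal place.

A: (73−1)·52.42² = 72·2747.8564 = 197845.6608
B: (77−1)·41.98² = 76·1762.3204 = 133936.3504
C: (84−1)·24.20² = 83·585.64 = 48608.12
Numerator = 380390.1312; denominator = Σ(nₕ−1) = 231.
s²ₚ = 380390.1312/231 = 1646.711... → 1646.7.

1646.7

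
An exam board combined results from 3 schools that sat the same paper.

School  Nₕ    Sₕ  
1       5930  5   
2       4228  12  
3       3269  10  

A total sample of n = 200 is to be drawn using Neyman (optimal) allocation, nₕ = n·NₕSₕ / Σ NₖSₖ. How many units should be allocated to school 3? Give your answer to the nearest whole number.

58

Σ NₕSₕ = 5930·5 + 4228·12 + 3269·10 = 113076.
Share for 3: 32690/113076 = 0.28910.
n_3 = 200 × 0.28910 = 57.820... → 58.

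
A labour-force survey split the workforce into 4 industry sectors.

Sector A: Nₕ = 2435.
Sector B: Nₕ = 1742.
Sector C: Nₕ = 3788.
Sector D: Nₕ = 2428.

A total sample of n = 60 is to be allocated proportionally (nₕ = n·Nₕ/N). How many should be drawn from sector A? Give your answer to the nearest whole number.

14

N = 2435 + 1742 + 3788 + 2428 = 10393.
n_A = 60·2435/10393 = 14.058... → 14.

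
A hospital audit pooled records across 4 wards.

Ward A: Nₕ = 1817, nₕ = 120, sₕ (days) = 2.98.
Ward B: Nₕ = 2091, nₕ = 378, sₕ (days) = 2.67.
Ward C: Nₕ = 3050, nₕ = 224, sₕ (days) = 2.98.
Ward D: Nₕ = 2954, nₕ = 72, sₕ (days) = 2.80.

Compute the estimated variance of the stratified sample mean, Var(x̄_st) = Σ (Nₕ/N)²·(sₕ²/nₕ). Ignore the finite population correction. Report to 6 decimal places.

0.016751

N = 9912; Wₕ = Nₕ/N.
ward A: (1817/9912)²·2.98²/120 = 0.002486787
ward B: (2091/9912)²·2.67²/378 = 0.000839298
ward C: (3050/9912)²·2.98²/224 = 0.003753718
ward D: (2954/9912)²·2.80²/72 = 0.009671236
Sum = 0.016751038 → 0.016751.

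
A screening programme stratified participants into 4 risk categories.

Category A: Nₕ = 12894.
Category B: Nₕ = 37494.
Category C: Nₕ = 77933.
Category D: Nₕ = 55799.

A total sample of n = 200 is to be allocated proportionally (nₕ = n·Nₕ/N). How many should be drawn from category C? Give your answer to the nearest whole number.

Share of category C = 77933/184120 = 0.42327.
Allocate 200 × 0.42327 = 84.655... → 85.

85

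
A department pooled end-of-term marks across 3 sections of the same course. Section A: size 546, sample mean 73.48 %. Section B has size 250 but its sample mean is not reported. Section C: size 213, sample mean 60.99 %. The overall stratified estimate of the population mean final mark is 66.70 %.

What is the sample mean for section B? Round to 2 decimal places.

N = 546 + 250 + 213 = 1009.
Overall total = μ·N = 66.70·1009 = 67300.3.
Subtract the known strata: 546·73.48 + 213·60.99 = 53110.95.
Remaining total for section B: 67300.3 − 53110.95 = 14189.35.
Divide by its size: 14189.35 / 250 = 56.7574 → 56.76.

56.76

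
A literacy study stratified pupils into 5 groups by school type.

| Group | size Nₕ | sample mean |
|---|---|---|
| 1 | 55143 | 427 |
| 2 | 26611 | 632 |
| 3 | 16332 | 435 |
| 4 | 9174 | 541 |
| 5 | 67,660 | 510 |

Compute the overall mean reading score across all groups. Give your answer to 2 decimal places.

497.02

x̄_st = (Σ Nₕx̄ₕ) / (Σ Nₕ) = (55143·427 + 26611·632 + 16332·435 + 9174·541 + 67660·510) / 174920
= 86938367 / 174920 = 497.0179... → 497.02.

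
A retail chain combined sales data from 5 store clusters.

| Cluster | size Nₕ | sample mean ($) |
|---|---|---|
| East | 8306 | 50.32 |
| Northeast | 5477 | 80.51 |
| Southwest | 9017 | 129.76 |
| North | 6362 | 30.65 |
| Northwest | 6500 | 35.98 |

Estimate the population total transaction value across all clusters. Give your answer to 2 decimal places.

2457822.41

Population total = Σ Nₕ·x̄ₕ (each stratum's size times its mean).
8306·50.32 + 5477·80.51 + 9017·129.76 + 6362·30.65 + 6500·35.98 = 417957.92 + 440953.27 + 1170045.92 + 194995.3 + 233870 = 2457822.41.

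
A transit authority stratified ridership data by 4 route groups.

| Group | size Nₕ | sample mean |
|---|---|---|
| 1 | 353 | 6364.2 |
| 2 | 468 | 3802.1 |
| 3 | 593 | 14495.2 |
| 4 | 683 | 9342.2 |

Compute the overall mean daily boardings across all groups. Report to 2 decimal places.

9061.67

x̄_st = (Σ Nₕx̄ₕ) / (Σ Nₕ) = (353·6364.2 + 468·3802.1 + 593·14495.2 + 683·9342.2) / 2097
= 19002321.6 / 2097 = 9061.6698... → 9061.67.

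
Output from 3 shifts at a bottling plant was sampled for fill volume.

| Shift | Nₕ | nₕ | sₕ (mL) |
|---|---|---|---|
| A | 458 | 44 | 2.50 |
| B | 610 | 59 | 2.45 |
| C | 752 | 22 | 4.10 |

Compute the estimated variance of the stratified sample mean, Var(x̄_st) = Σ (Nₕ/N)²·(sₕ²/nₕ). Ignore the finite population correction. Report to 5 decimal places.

N = 1820. Term for each stratum: Wₕ²sₕ²/nₕ.
Var(x̄_st) = 0.00899530 + 0.01142871 + 0.13044815 = 0.15087216 → 0.15087.

0.15087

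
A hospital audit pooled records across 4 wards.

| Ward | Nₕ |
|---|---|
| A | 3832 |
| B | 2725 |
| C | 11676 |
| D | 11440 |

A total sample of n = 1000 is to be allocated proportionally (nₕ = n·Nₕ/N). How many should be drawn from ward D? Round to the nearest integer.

386

Share of ward D = 11440/29673 = 0.38554.
Allocate 1000 × 0.38554 = 385.536... → 386.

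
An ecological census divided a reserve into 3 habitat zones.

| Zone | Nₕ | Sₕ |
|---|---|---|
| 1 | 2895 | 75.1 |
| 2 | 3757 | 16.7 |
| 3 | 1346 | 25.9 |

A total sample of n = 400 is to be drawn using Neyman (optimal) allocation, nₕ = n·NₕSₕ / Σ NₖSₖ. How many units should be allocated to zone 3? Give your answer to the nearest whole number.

44

Σ NₕSₕ = 2895·75.1 + 3757·16.7 + 1346·25.9 = 315017.8.
Share for 3: 34861.4/315017.8 = 0.11066.
n_3 = 400 × 0.11066 = 44.266... → 44.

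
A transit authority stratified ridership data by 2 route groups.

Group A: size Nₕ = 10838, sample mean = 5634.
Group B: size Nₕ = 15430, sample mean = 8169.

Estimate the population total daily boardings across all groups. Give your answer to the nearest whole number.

187108962

Estimate total by summing Nₕ·x̄ₕ over strata.
10838·5634 + 15430·8169 = 61061292 + 126047670 = 187108962.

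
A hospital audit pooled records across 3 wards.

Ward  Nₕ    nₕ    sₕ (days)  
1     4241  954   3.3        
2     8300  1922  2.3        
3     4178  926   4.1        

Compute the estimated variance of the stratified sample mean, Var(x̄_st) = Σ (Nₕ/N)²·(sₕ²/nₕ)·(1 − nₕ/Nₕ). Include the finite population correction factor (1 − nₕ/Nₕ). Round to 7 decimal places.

N = 16719; Wₕ = Nₕ/N.
ward 1: (4241/16719)²·3.3²/954·(1 − 954/4241) = 0.0005692813
ward 2: (8300/16719)²·2.3²/1922·(1 − 1922/8300) = 0.0005212479
ward 3: (4178/16719)²·4.1²/926·(1 − 926/4178) = 0.0008823789
Sum = 0.0019729080 → 0.0019729.

0.0019729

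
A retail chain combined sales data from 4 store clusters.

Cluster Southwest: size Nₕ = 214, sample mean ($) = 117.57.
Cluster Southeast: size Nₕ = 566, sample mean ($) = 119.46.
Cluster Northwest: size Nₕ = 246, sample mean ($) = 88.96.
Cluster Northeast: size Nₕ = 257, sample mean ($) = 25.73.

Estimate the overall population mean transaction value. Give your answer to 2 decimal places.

94.52

N = 214 + 566 + 246 + 257 = 1283.
The stratified mean weights each stratum mean by its population share Nₕ/N.
Σ Nₕx̄ₕ = 214·117.57 + 566·119.46 + 246·88.96 + 257·25.73 = 25159.98 + 67614.36 + 21884.16 + 6612.61 = 121271.11.
Divide by N: 121271.11 / 1283 = 94.5215... → 94.52.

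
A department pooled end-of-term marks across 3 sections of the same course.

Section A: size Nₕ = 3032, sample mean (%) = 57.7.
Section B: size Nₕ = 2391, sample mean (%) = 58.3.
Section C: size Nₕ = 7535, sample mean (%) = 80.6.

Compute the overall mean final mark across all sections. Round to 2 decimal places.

71.13

N = 3032 + 2391 + 7535 = 12958.
The stratified mean weights each stratum mean by its population share Nₕ/N.
Σ Nₕx̄ₕ = 3032·57.7 + 2391·58.3 + 7535·80.6 = 174946.4 + 139395.3 + 607321 = 921662.7.
Divide by N: 921662.7 / 12958 = 71.1269... → 71.13.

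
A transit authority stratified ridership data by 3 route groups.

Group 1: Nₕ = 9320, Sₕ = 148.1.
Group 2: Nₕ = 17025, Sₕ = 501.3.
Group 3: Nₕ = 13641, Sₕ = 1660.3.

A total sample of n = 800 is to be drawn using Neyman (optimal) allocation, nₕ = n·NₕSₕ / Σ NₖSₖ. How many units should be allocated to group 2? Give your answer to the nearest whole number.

210

Σ NₕSₕ = 9320·148.1 + 17025·501.3 + 13641·1660.3 = 32563076.8.
Share for 2: 8534632.5/32563076.8 = 0.26210.
n_2 = 800 × 0.26210 = 209.676... → 210.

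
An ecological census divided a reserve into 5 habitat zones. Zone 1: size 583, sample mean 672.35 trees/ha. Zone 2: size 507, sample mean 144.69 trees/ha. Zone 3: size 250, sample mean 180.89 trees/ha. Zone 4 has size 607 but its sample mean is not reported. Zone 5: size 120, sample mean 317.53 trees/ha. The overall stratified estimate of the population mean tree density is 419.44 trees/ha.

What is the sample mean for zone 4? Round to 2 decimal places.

Σ Nₕx̄ₕ = N·μ, so 607·x̄_4 = 2067·419.44 − (583·672.35 + 507·144.69 + 250·180.89 + 120·317.53).
= 866982.48 − 548663.98 = 318318.5.
x̄_4 = 318318.5 / 607 = 524.4127... → 524.41.

524.41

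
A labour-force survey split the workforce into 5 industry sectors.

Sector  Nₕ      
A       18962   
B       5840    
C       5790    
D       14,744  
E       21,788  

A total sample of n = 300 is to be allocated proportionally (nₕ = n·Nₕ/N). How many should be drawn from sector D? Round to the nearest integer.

66

N = 18962 + 5840 + 5790 + 14744 + 21788 = 67124.
n_D = 300·14744/67124 = 65.896... → 66.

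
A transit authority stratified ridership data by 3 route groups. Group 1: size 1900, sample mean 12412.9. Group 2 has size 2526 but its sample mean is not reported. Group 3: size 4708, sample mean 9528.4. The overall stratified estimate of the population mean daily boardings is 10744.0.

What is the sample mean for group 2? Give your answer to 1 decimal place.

11754.3

N = 1900 + 2526 + 4708 = 9134.
Overall total = μ·N = 10744.0·9134 = 98135696.
Subtract the known strata: 1900·12412.9 + 4708·9528.4 = 68444217.2.
Remaining total for group 2: 98135696 − 68444217.2 = 29691478.8.
Divide by its size: 29691478.8 / 2526 = 11754.346... → 11754.3.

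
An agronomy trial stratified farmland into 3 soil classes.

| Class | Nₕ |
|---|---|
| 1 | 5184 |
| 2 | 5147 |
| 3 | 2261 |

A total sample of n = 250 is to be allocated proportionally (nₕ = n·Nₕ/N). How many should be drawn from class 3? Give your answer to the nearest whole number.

N = 5184 + 5147 + 2261 = 12592.
n_3 = 250·2261/12592 = 44.890... → 45.

45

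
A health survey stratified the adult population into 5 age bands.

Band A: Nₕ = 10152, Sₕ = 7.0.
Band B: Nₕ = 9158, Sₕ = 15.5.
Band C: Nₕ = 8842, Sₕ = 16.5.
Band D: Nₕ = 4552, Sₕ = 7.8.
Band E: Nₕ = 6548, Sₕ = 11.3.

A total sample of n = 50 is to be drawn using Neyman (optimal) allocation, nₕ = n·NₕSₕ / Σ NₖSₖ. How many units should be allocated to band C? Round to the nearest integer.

A: NₕSₕ = 10152·7.0 = 71064
B: NₕSₕ = 9158·15.5 = 141949
C: NₕSₕ = 8842·16.5 = 145893
D: NₕSₕ = 4552·7.8 = 35505.6
E: NₕSₕ = 6548·11.3 = 73992.4
Σ NₕSₕ = 468404.
n_C = 50·145893/468404 = 15.573... → 16.

16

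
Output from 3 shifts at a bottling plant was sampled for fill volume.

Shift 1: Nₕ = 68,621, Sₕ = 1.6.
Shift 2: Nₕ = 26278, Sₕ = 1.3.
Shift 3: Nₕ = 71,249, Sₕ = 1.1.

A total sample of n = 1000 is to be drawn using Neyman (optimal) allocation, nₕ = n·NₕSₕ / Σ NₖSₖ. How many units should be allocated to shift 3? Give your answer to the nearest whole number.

Σ NₕSₕ = 68621·1.6 + 26278·1.3 + 71249·1.1 = 222328.9.
Share for 3: 78373.9/222328.9 = 0.35251.
n_3 = 1000 × 0.35251 = 352.513... → 353.

353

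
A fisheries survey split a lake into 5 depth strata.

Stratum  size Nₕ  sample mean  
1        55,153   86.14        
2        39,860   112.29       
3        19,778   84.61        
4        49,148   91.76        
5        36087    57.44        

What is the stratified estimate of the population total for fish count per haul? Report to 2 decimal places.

Estimate total by summing Nₕ·x̄ₕ over strata.
55153·86.14 + 39860·112.29 + 19778·84.61 + 49148·91.76 + 36087·57.44 = 4750879.42 + 4475879.4 + 1673416.58 + 4509820.48 + 2072837.28 = 17482833.16.

17482833.16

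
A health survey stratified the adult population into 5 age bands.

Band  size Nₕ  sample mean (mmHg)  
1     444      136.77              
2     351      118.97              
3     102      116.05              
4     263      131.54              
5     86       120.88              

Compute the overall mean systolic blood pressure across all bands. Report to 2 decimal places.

x̄_st = (Σ Nₕx̄ₕ) / (Σ Nₕ) = (444·136.77 + 351·118.97 + 102·116.05 + 263·131.54 + 86·120.88) / 1246
= 159312.15 / 1246 = 127.8589... → 127.86.

127.86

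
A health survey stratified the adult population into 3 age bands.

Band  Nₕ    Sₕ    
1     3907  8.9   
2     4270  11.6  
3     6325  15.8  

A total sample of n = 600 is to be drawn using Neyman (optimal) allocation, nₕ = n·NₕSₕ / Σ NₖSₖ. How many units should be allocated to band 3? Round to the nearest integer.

325

1: NₕSₕ = 3907·8.9 = 34772.3
2: NₕSₕ = 4270·11.6 = 49532
3: NₕSₕ = 6325·15.8 = 99935
Σ NₕSₕ = 184239.3.
n_3 = 600·99935/184239.3 = 325.452... → 325.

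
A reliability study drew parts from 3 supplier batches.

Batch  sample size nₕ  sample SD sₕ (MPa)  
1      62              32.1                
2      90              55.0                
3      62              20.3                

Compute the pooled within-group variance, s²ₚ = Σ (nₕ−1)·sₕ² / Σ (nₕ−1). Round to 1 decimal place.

1: (62−1)·32.1² = 61·1030.41 = 62855.01
2: (90−1)·55.0² = 89·3025 = 269225
3: (62−1)·20.3² = 61·412.09 = 25137.49
Numerator = 357217.5; denominator = Σ(nₕ−1) = 211.
s²ₚ = 357217.5/211 = 1692.974... → 1693.0.

1693.0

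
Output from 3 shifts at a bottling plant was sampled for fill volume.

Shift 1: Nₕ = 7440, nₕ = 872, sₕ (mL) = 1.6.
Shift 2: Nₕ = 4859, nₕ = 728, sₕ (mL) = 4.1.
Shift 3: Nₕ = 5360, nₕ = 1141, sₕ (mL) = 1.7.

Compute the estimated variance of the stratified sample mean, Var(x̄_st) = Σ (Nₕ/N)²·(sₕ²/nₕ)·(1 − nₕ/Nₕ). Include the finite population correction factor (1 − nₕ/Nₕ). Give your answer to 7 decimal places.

0.0021300

N = 17659. Term for each stratum: Wₕ²sₕ²/nₕ·(1−nₕ/Nₕ).
Var(x̄_st) = 0.0004600419 + 0.0014862991 + 0.0001836768 = 0.0021300178 → 0.0021300.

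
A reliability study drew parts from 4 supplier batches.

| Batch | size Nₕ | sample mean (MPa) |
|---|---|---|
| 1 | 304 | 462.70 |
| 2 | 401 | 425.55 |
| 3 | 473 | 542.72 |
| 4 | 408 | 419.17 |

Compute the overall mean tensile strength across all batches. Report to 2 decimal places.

465.97

x̄_st = (Σ Nₕx̄ₕ) / (Σ Nₕ) = (304·462.70 + 401·425.55 + 473·542.72 + 408·419.17) / 1586
= 739034.27 / 1586 = 465.9737... → 465.97.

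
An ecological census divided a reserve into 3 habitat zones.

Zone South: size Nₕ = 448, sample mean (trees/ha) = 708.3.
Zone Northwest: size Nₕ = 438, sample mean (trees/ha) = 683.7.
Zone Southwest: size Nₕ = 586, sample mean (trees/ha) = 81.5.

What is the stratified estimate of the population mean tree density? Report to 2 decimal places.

451.45

N = 1472; weights Wₕ = Nₕ/N = (0.3043, 0.2976, 0.3981).
x̄_st = Σ Wₕ·x̄ₕ = 0.3043·708.3 + 0.2976·683.7 + 0.3981·81.5 ≈ 451.4524...
→ 451.45.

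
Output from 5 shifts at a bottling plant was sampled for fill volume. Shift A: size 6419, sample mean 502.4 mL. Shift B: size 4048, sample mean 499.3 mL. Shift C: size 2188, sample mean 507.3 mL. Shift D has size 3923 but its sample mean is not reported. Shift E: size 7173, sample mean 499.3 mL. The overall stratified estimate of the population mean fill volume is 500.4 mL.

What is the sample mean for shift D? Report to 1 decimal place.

N = 6419 + 4048 + 2188 + 3923 + 7173 = 23751.
Overall total = μ·N = 500.4·23751 = 11885000.4.
Subtract the known strata: 6419·502.4 + 4048·499.3 + 2188·507.3 + 7173·499.3 = 9937523.3.
Remaining total for shift D: 11885000.4 − 9937523.3 = 1947477.1.
Divide by its size: 1947477.1 / 3923 = 496.425... → 496.4.

496.4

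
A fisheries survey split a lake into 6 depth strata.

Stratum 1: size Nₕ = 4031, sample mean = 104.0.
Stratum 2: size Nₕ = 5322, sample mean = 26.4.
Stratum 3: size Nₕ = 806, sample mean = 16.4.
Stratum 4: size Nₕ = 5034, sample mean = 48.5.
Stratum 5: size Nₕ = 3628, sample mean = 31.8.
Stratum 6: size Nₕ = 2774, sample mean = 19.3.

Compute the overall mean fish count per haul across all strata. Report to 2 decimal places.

N = 4031 + 5322 + 806 + 5034 + 3628 + 2774 = 21595.
Weight each subgroup mean by Nₕ/N and sum.
Σ Nₕx̄ₕ = 4031·104.0 + 5322·26.4 + 806·16.4 + 5034·48.5 + 3628·31.8 + 2774·19.3 = 419224 + 140500.8 + 13218.4 + 244149 + 115370.4 + 53538.2 = 986000.8.
Divide by N: 986000.8 / 21595 = 45.6588... → 45.66.

45.66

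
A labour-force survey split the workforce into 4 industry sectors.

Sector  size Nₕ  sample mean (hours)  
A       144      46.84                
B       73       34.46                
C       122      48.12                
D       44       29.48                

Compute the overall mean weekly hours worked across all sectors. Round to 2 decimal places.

N = 383; weights Wₕ = Nₕ/N = (0.3760, 0.1906, 0.3185, 0.1149).
x̄_st = Σ Wₕ·x̄ₕ = 0.3760·46.84 + 0.1906·34.46 + 0.3185·48.12 + 0.1149·29.48 ≈ 42.8937...
→ 42.89.

42.89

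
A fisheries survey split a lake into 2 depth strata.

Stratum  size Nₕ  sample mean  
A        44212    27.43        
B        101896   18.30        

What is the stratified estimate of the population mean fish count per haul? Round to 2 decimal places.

x̄_st = (Σ Nₕx̄ₕ) / (Σ Nₕ) = (44212·27.43 + 101896·18.30) / 146108
= 3077431.96 / 146108 = 21.0627... → 21.06.

21.06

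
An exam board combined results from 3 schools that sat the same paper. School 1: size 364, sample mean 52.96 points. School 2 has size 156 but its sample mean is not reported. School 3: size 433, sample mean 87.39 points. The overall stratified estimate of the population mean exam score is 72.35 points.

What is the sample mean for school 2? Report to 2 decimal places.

N = 364 + 156 + 433 = 953.
Overall total = μ·N = 72.35·953 = 68949.55.
Subtract the known strata: 364·52.96 + 433·87.39 = 57117.31.
Remaining total for school 2: 68949.55 − 57117.31 = 11832.24.
Divide by its size: 11832.24 / 156 = 75.8477... → 75.85.

75.85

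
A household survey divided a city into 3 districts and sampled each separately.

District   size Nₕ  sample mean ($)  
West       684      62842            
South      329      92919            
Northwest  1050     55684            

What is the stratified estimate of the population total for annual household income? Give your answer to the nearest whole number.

Population total = Σ Nₕ·x̄ₕ (each stratum's size times its mean).
684·62842 + 329·92919 + 1050·55684 = 42983928 + 30570351 + 58468200 = 132022479.

132022479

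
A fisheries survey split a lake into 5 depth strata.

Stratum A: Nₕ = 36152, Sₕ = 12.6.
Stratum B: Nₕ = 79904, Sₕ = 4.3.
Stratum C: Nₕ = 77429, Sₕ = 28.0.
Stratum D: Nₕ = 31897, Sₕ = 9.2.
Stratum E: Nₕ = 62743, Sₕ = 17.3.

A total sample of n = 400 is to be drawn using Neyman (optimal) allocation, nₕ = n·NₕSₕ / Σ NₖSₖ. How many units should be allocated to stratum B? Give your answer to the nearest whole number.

Σ NₕSₕ = 36152·12.6 + 79904·4.3 + 77429·28.0 + 31897·9.2 + 62743·17.3 = 4346020.7.
Share for B: 343587.2/4346020.7 = 0.07906.
n_B = 400 × 0.07906 = 31.623... → 32.

32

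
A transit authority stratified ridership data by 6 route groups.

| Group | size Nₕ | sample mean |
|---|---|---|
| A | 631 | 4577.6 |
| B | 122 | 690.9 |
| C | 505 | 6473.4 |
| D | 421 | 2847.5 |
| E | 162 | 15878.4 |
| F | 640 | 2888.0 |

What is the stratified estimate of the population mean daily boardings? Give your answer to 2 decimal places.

4780.83

x̄_st = (Σ Nₕx̄ₕ) / (Σ Nₕ) = (631·4577.6 + 122·690.9 + 505·6473.4 + 421·2847.5 + 162·15878.4 + 640·2888.0) / 2481
= 11861240.7 / 2481 = 4780.8306... → 4780.83.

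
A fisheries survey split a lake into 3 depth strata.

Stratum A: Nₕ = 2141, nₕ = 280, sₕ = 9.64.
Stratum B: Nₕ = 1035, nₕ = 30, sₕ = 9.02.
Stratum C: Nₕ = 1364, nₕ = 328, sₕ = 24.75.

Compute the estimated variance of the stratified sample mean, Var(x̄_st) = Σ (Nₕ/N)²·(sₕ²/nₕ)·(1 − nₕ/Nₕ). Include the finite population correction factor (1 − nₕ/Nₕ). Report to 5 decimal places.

0.32906

N = 4540; Wₕ = Nₕ/N.
stratum A: (2141/4540)²·9.64²/280·(1 − 280/2141) = 0.06415749
stratum B: (1035/4540)²·9.02²/30·(1 − 30/1035) = 0.13686315
stratum C: (1364/4540)²·24.75²/328·(1 − 328/1364) = 0.12803803
Sum = 0.32905867 → 0.32906.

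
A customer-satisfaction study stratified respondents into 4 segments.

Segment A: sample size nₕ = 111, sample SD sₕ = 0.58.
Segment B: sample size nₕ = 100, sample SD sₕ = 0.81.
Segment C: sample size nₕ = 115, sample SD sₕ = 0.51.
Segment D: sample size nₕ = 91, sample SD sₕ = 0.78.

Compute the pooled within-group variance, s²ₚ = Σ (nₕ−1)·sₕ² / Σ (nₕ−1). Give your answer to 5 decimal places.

Degrees of freedom: 110 + 99 + 114 + 90 = 413.
Σ(nₕ−1)sₕ² = 110·0.3364 + 99·0.6561 + 114·0.2601 + 90·0.6084 = 186.3653.
s²ₚ = 186.3653 / 413 = 0.4512477... → 0.45125.

0.45125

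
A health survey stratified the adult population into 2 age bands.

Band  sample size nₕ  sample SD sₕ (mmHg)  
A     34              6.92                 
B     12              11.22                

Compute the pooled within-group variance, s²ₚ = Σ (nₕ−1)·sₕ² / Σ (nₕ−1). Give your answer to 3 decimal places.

A: (34−1)·6.92² = 33·47.8864 = 1580.2512
B: (12−1)·11.22² = 11·125.8884 = 1384.7724
Numerator = 2965.0236; denominator = Σ(nₕ−1) = 44.
s²ₚ = 2965.0236/44 = 67.3869 → 67.387.

67.387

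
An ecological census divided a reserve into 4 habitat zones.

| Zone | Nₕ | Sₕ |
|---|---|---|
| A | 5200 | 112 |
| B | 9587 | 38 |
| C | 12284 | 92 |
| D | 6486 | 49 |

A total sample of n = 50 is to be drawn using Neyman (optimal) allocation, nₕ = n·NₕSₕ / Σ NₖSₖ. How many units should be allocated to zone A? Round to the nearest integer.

12

A: NₕSₕ = 5200·112 = 582400
B: NₕSₕ = 9587·38 = 364306
C: NₕSₕ = 12284·92 = 1130128
D: NₕSₕ = 6486·49 = 317814
Σ NₕSₕ = 2394648.
n_A = 50·582400/2394648 = 12.160... → 12.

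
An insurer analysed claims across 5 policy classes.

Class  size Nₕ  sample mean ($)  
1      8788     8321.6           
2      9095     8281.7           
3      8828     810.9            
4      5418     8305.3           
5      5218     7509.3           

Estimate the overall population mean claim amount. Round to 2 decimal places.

6420.66

N = 37347; weights Wₕ = Nₕ/N = (0.2353, 0.2435, 0.2364, 0.1451, 0.1397).
x̄_st = Σ Wₕ·x̄ₕ = 0.2353·8321.6 + 0.2435·8281.7 + 0.2364·810.9 + 0.1451·8305.3 + 0.1397·7509.3 ≈ 6420.6643...
→ 6420.66.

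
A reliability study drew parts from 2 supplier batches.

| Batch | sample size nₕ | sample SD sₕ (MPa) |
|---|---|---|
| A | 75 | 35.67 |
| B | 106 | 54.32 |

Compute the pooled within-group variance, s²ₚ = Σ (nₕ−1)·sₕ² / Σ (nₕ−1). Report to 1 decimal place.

2256.8

A: (75−1)·35.67² = 74·1272.3489 = 94153.8186
B: (106−1)·54.32² = 105·2950.6624 = 309819.552
Numerator = 403973.3706; denominator = Σ(nₕ−1) = 179.
s²ₚ = 403973.3706/179 = 2256.834... → 2256.8.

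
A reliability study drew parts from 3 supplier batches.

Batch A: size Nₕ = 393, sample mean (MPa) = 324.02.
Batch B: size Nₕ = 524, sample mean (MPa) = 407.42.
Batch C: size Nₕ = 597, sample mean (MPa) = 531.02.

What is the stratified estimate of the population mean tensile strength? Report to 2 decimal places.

N = 393 + 524 + 597 = 1514.
Overall mean = Σ (Nₕ/N)·x̄ₕ — weight by population share, not a simple average.
Σ Nₕx̄ₕ = 393·324.02 + 524·407.42 + 597·531.02 = 127339.86 + 213488.08 + 317018.94 = 657846.88.
Divide by N: 657846.88 / 1514 = 434.5092... → 434.51.

434.51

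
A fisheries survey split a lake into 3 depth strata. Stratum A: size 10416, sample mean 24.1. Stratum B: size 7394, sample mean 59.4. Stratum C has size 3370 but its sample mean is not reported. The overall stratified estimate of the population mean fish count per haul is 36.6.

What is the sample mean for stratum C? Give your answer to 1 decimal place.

25.2

Σ Nₕx̄ₕ = N·μ, so 3370·x̄_C = 21180·36.6 − (10416·24.1 + 7394·59.4).
= 775188 − 690229.2 = 84958.8.
x̄_C = 84958.8 / 3370 = 25.210... → 25.2.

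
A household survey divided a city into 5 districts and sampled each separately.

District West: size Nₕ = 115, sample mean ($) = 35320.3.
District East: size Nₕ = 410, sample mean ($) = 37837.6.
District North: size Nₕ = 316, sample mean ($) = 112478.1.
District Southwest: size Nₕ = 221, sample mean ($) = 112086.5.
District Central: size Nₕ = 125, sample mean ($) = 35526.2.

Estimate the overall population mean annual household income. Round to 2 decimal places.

71044.84

N = 115 + 410 + 316 + 221 + 125 = 1187.
Weight each subgroup mean by Nₕ/N and sum.
Σ Nₕx̄ₕ = 115·35320.3 + 410·37837.6 + 316·112478.1 + 221·112086.5 + 125·35526.2 = 4061834.5 + 15513416 + 35543079.6 + 24771116.5 + 4440775 = 84330221.6.
Divide by N: 84330221.6 / 1187 = 71044.8371... → 71044.84.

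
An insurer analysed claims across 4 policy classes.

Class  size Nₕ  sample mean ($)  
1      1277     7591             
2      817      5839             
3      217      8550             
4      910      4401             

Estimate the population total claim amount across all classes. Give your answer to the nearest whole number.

20324430

1: 1277·7591 = 9693707
2: 817·5839 = 4770463
3: 217·8550 = 1855350
4: 910·4401 = 4004910
τ̂ = Σ Nₕx̄ₕ = 20324430.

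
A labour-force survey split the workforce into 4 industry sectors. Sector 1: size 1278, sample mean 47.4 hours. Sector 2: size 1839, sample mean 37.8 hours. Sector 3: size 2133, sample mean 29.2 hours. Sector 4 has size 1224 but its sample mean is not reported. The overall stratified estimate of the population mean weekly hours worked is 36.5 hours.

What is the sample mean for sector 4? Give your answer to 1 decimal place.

Σ Nₕx̄ₕ = N·μ, so 1224·x̄_4 = 6474·36.5 − (1278·47.4 + 1839·37.8 + 2133·29.2).
= 236301 − 192375 = 43926.
x̄_4 = 43926 / 1224 = 35.887... → 35.9.

35.9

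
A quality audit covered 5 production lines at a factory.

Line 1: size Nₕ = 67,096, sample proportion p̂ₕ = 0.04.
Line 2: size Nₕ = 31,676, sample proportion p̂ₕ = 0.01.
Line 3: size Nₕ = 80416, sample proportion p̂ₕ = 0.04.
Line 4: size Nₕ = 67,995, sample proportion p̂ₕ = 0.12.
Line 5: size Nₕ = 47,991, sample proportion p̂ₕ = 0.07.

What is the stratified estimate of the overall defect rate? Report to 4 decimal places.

0.0601

N = 67096 + 31676 + 80416 + 67995 + 47991 = 295174.
Overall proportion = Σ (Nₕ/N)·p̂ₕ.
Σ Nₕp̂ₕ = 2683.84 + 316.76 + 3216.64 + 8159.4 + 3359.37 = 17736.01.
17736.01 / 295174 = 0.060087... → 0.0601.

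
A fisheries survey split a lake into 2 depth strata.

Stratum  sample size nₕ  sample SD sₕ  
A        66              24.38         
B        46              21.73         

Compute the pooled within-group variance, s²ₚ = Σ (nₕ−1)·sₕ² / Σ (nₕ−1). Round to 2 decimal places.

A: (66−1)·24.38² = 65·594.3844 = 38634.986
B: (46−1)·21.73² = 45·472.1929 = 21248.6805
Numerator = 59883.6665; denominator = Σ(nₕ−1) = 110.
s²ₚ = 59883.6665/110 = 544.3970... → 544.40.

544.40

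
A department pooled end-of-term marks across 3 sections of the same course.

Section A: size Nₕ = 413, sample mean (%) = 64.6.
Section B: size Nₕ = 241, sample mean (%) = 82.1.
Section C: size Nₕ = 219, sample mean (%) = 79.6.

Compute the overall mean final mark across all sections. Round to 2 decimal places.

73.19

x̄_st = (Σ Nₕx̄ₕ) / (Σ Nₕ) = (413·64.6 + 241·82.1 + 219·79.6) / 873
= 63898.3 / 873 = 73.1939... → 73.19.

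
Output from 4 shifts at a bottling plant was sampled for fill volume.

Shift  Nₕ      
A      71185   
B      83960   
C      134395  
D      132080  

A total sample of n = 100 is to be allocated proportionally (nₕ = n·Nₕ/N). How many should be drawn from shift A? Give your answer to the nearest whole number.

N = 71185 + 83960 + 134395 + 132080 = 421620.
n_A = 100·71185/421620 = 16.884... → 17.

17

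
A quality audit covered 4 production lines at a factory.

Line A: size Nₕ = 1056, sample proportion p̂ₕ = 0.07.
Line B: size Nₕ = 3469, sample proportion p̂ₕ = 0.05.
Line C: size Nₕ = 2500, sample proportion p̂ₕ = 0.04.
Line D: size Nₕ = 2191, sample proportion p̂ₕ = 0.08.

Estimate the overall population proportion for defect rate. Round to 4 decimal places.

Wₕ = Nₕ/N with N = 9216: 0.1146, 0.3764, 0.2713, 0.2377.
p̂_st = 0.1146·0.07 + 0.3764·0.05 + 0.2713·0.04 + 0.2377·0.08 ≈ 0.056711... → 0.0567.

0.0567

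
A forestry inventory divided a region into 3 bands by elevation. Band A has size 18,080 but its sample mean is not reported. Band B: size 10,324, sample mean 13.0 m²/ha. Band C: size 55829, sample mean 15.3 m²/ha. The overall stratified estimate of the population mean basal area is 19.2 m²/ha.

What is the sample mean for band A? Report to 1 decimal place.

N = 18080 + 10324 + 55829 = 84233.
Overall total = μ·N = 19.2·84233 = 1617273.6.
Subtract the known strata: 10324·13.0 + 55829·15.3 = 988395.7.
Remaining total for band A: 1617273.6 − 988395.7 = 628877.9.
Divide by its size: 628877.9 / 18080 = 34.783... → 34.8.

34.8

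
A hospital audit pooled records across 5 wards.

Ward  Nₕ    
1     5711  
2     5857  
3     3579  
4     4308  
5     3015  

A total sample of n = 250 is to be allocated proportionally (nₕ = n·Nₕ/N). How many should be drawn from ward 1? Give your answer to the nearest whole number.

Share of ward 1 = 5711/22470 = 0.25416.
Allocate 250 × 0.25416 = 63.540... → 64.

64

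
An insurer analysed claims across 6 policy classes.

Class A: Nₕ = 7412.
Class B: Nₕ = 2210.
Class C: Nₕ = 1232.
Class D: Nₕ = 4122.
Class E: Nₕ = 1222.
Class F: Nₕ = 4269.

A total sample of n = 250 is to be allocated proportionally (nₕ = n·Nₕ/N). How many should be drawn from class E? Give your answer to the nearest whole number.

15

Share of class E = 1222/20467 = 0.05971.
Allocate 250 × 0.05971 = 14.926... → 15.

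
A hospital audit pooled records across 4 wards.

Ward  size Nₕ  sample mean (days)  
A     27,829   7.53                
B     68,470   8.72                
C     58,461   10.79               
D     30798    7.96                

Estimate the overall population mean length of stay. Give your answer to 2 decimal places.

N = 185558; weights Wₕ = Nₕ/N = (0.1500, 0.3690, 0.3151, 0.1660).
x̄_st = Σ Wₕ·x̄ₕ = 0.1500·7.53 + 0.3690·8.72 + 0.3151·10.79 + 0.1660·7.96 ≈ 9.0676...
→ 9.07.

9.07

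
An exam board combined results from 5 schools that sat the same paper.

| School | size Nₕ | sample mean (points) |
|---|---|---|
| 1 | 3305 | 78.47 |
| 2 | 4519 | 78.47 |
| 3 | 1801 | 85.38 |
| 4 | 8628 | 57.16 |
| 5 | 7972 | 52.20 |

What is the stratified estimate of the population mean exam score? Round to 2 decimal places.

N = 3305 + 4519 + 1801 + 8628 + 7972 = 26225.
Overall mean = Σ (Nₕ/N)·x̄ₕ — weight by population share, not a simple average.
Σ Nₕx̄ₕ = 3305·78.47 + 4519·78.47 + 1801·85.38 + 8628·57.16 + 7972·52.20 = 259343.35 + 354605.93 + 153769.38 + 493176.48 + 416138.4 = 1677033.54.
Divide by N: 1677033.54 / 26225 = 63.9479... → 63.95.

63.95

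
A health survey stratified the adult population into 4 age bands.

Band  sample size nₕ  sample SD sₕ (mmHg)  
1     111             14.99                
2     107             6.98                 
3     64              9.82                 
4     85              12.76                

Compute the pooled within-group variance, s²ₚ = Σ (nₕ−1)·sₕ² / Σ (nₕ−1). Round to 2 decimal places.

1: (111−1)·14.99² = 110·224.7001 = 24717.011
2: (107−1)·6.98² = 106·48.7204 = 5164.3624
3: (64−1)·9.82² = 63·96.4324 = 6075.2412
4: (85−1)·12.76² = 84·162.8176 = 13676.6784
Numerator = 49633.293; denominator = Σ(nₕ−1) = 363.
s²ₚ = 49633.293/363 = 136.7308... → 136.73.

136.73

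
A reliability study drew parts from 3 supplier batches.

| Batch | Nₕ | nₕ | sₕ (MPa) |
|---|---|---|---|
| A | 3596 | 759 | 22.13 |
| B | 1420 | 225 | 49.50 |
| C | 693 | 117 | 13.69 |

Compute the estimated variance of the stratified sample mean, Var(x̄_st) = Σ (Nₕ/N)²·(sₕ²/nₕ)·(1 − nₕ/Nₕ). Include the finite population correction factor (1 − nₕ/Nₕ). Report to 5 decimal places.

0.78856

N = 5709. Term for each stratum: Wₕ²sₕ²/nₕ·(1−nₕ/Nₕ).
Var(x̄_st) = 0.20196680 + 0.56697517 + 0.01961809 = 0.78856006 → 0.78856.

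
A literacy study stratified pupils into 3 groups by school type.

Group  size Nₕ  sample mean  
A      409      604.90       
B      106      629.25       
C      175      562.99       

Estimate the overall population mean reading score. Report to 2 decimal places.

N = 409 + 106 + 175 = 690.
Overall mean = Σ (Nₕ/N)·x̄ₕ — weight by population share, not a simple average.
Σ Nₕx̄ₕ = 409·604.90 + 106·629.25 + 175·562.99 = 247404.1 + 66700.5 + 98523.25 = 412627.85.
Divide by N: 412627.85 / 690 = 598.0114... → 598.01.

598.01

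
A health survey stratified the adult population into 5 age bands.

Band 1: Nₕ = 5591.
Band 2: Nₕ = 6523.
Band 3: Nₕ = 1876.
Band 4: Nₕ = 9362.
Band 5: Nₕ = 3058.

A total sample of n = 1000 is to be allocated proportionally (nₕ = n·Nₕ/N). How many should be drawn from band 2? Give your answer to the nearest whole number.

247

Share of band 2 = 6523/26410 = 0.24699.
Allocate 1000 × 0.24699 = 246.990... → 247.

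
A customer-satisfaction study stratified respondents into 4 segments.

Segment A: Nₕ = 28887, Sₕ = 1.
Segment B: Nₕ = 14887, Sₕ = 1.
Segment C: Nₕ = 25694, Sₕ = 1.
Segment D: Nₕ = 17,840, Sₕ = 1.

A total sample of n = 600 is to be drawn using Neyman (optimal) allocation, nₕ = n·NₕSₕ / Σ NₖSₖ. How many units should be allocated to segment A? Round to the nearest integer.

A: NₕSₕ = 28887·1 = 28887
B: NₕSₕ = 14887·1 = 14887
C: NₕSₕ = 25694·1 = 25694
D: NₕSₕ = 17840·1 = 17840
Σ NₕSₕ = 87308.
n_A = 600·28887/87308 = 198.518... → 199.

199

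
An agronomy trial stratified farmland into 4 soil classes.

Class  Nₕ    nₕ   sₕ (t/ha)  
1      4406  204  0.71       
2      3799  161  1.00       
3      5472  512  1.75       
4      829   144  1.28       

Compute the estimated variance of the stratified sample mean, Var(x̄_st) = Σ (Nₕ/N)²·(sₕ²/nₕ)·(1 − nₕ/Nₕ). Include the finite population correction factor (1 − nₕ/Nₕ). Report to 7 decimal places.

N = 14506. Term for each stratum: Wₕ²sₕ²/nₕ·(1−nₕ/Nₕ).
Var(x̄_st) = 0.0002174161 + 0.0004079536 + 0.0007715047 + 0.0000307049 = 0.0014275792 → 0.0014276.

0.0014276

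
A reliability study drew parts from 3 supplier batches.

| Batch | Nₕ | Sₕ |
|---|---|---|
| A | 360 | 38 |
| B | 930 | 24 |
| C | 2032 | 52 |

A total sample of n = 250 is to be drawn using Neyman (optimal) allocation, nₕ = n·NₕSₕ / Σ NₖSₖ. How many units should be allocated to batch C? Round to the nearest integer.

186

A: NₕSₕ = 360·38 = 13680
B: NₕSₕ = 930·24 = 22320
C: NₕSₕ = 2032·52 = 105664
Σ NₕSₕ = 141664.
n_C = 250·105664/141664 = 186.469... → 186.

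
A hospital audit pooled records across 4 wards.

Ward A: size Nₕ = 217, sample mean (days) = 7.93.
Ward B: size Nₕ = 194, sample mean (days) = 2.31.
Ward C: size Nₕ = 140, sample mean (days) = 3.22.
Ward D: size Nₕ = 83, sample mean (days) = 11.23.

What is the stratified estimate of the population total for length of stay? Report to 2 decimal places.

Population total = Σ Nₕ·x̄ₕ (each stratum's size times its mean).
217·7.93 + 194·2.31 + 140·3.22 + 83·11.23 = 1720.81 + 448.14 + 450.8 + 932.09 = 3551.84.

3551.84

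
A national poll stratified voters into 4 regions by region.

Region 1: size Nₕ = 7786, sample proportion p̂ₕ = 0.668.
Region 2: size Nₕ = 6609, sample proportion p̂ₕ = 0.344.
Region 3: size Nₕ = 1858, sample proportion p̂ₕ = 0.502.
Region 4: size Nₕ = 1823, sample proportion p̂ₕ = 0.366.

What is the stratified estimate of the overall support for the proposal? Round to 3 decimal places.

N = 7786 + 6609 + 1858 + 1823 = 18076.
Overall proportion = Σ (Nₕ/N)·p̂ₕ.
Σ Nₕp̂ₕ = 5201.048 + 2273.496 + 932.716 + 667.218 = 9074.478.
9074.478 / 18076 = 0.50202... → 0.502.

0.502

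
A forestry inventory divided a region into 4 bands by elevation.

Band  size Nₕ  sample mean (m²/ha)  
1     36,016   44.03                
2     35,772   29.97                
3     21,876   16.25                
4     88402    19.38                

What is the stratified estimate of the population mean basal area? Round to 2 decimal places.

N = 182066; weights Wₕ = Nₕ/N = (0.1978, 0.1965, 0.1202, 0.4855).
x̄_st = Σ Wₕ·x̄ₕ = 0.1978·44.03 + 0.1965·29.97 + 0.1202·16.25 + 0.4855·19.38 ≈ 25.9608...
→ 25.96.

25.96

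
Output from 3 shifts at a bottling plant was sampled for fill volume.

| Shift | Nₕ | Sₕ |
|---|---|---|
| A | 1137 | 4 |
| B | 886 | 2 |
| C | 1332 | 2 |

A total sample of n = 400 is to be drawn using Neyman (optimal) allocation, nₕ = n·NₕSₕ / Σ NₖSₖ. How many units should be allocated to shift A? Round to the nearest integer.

A: NₕSₕ = 1137·4 = 4548
B: NₕSₕ = 886·2 = 1772
C: NₕSₕ = 1332·2 = 2664
Σ NₕSₕ = 8984.
n_A = 400·4548/8984 = 202.493... → 202.

202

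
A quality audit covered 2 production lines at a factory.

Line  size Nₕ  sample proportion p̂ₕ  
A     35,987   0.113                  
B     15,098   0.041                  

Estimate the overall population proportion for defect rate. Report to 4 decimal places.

0.0917

Wₕ = Nₕ/N with N = 51085: 0.7045, 0.2955.
p̂_st = 0.7045·0.113 + 0.2955·0.041 ≈ 0.091721... → 0.0917.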